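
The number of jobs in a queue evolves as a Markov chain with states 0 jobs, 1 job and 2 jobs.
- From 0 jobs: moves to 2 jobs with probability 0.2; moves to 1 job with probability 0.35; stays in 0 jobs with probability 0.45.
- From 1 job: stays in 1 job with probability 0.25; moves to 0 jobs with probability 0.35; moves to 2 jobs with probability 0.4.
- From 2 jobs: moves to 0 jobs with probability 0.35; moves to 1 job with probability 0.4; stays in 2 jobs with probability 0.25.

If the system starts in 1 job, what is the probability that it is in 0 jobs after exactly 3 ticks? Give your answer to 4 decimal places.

0.3885

Propagate the distribution vector 3 ticks from 1 job.
After 0 ticks: (0.0000, 1.0000, 0.0000)
After 1 tick: (0.3500, 0.2500, 0.4000)
After 2 ticks: (0.3850, 0.3450, 0.2700)
After 3 ticks: (0.3885, 0.3290, 0.2825)
P(in 0 jobs after 3 ticks) = 0.3885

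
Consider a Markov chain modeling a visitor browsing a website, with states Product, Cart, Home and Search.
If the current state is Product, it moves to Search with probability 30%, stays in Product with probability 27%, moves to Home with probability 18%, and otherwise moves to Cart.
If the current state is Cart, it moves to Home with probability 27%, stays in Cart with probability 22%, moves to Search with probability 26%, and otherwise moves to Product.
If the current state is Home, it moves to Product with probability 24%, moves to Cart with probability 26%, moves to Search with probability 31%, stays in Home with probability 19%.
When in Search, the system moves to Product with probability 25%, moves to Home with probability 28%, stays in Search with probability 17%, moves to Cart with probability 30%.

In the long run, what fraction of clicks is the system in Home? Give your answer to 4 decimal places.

0.2313

Let the stationary distribution be π with π = πP and π_1 + π_2 + π_3 + π_4 = 1.
π_1 = 0.27·π_1 + 0.25·π_2 + 0.24·π_3 + 0.25·π_4
π_2 = 0.25·π_1 + 0.22·π_2 + 0.26·π_3 + 0.3·π_4
π_3 = 0.18·π_1 + 0.27·π_2 + 0.19·π_3 + 0.28·π_4
Solving with the normalization constraint gives π = (0.2527, 0.2575, 0.2313, 0.2584).
So the stationary probability of Home is 0.2313.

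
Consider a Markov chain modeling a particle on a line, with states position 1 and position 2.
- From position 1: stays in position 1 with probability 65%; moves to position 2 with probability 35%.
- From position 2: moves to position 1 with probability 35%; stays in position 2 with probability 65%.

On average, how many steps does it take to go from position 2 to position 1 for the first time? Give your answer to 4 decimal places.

Let t(s) be the expected number of steps to first reach position 1 from state s, with t(position 1) = 0. Conditioning on the first step:
t(position 2) = 1 + 0.65·t(position 2)
Solving: t(position 2) = 2.8571.
Expected steps from position 2 to position 1: 2.8571.

2.8571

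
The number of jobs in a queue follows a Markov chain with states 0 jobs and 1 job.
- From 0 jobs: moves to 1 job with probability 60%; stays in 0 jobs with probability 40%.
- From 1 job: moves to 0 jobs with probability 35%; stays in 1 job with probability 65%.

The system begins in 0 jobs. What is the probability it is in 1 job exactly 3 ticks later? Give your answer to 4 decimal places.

0.6315

Propagate the distribution vector 3 ticks from 0 jobs.
After 0 ticks: (1.0000, 0.0000)
After 1 tick: (0.4000, 0.6000)
After 2 ticks: (0.3700, 0.6300)
After 3 ticks: (0.3685, 0.6315)
P(in 1 job after 3 ticks) = 0.6315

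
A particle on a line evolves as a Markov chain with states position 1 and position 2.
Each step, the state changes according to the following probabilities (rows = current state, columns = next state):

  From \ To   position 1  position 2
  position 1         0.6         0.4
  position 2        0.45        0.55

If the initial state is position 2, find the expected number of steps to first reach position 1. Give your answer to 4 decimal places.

2.2222

Let t(s) be the expected number of steps to first reach position 1 from state s, with t(position 1) = 0. Conditioning on the first step:
t(position 2) = 1 + 0.55·t(position 2)
Solving: t(position 2) = 2.2222.
Expected steps from position 2 to position 1: 2.2222.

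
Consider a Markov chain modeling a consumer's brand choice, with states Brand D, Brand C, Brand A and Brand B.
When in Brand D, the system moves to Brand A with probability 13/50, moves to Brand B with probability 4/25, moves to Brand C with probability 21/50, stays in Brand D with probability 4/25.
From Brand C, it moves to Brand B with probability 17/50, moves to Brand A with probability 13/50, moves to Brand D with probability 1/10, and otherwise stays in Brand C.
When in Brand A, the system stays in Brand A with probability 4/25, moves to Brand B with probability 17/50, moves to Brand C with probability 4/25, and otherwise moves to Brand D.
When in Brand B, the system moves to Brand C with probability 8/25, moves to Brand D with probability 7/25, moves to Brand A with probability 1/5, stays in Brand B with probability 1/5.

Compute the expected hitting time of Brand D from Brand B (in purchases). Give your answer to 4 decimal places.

4.1335

Let t(s) be the expected number of purchases to first reach Brand D from state s, with t(Brand D) = 0. Conditioning on the first purchase:
t(Brand C) = 1 + 0.3·t(Brand C) + 0.26·t(Brand A) + 0.34·t(Brand B)
t(Brand A) = 1 + 0.16·t(Brand C) + 0.16·t(Brand A) + 0.34·t(Brand B)
t(Brand B) = 1 + 0.32·t(Brand C) + 0.2·t(Brand A) + 0.2·t(Brand B)
Solving: t(Brand C) = 4.8424, t(Brand A) = 3.7859, t(Brand B) = 4.1335.
Expected purchases from Brand B to Brand D: 4.1335.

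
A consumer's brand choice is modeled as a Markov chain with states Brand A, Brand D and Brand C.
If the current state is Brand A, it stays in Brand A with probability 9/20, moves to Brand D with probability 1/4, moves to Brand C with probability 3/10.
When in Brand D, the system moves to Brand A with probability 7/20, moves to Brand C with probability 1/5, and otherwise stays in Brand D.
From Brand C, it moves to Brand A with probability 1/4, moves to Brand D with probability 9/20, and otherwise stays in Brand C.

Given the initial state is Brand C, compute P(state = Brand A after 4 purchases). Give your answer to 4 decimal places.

Propagate the distribution vector 4 purchases from Brand C.
After 0 purchases: (0.0000, 0.0000, 1.0000)
After 1 purchase: (0.2500, 0.4500, 0.3000)
After 2 purchases: (0.3450, 0.4000, 0.2550)
After 3 purchases: (0.3590, 0.3810, 0.2600)
After 4 purchases: (0.3599, 0.3782, 0.2619)
P(in Brand A after 4 purchases) = 0.3599

0.3599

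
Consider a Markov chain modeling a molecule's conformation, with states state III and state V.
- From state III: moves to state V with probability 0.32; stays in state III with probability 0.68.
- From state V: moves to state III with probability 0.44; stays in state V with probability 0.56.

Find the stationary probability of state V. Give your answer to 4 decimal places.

0.4211

Let the stationary distribution be π with π = πP and π_1 + π_2 = 1.
π_1 = 0.68·π_1 + 0.44·π_2
Solving with the normalization constraint gives π = (0.5789, 0.4211).
So the stationary probability of state V is 0.4211.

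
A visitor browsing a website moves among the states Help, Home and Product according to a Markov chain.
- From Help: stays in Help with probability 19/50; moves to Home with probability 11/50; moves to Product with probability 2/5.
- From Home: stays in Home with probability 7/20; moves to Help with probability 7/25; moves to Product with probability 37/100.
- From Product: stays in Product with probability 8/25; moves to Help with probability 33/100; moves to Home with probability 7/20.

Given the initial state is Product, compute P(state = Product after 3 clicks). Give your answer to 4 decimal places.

0.3617

Propagate the distribution vector 3 clicks from Product.
After 0 clicks: (0.0000, 0.0000, 1.0000)
After 1 click: (0.3300, 0.3500, 0.3200)
After 2 clicks: (0.3290, 0.3071, 0.3639)
After 3 clicks: (0.3311, 0.3072, 0.3617)
P(in Product after 3 clicks) = 0.3617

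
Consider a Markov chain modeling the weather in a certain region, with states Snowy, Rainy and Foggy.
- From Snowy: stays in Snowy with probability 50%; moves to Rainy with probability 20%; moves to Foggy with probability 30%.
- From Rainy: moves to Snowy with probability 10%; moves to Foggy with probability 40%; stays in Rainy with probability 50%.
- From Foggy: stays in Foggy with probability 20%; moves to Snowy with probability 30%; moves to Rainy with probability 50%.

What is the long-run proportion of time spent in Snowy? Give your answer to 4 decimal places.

0.2703

Let the stationary distribution be π with π = πP and π_1 + π_2 + π_3 = 1.
π_1 = 0.5·π_1 + 0.1·π_2 + 0.3·π_3
π_2 = 0.2·π_1 + 0.5·π_2 + 0.5·π_3
Solving with the normalization constraint gives π = (0.2703, 0.4189, 0.3108).
So the stationary probability of Snowy is 0.2703.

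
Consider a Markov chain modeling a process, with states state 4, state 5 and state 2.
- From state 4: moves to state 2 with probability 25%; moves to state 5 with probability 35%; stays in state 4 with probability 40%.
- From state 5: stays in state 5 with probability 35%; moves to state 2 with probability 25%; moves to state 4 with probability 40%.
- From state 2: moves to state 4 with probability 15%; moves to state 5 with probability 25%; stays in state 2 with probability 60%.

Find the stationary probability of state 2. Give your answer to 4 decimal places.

Let the stationary distribution be π with π = πP and π_1 + π_2 + π_3 = 1.
π_1 = 0.4·π_1 + 0.4·π_2 + 0.15·π_3
π_2 = 0.35·π_1 + 0.35·π_2 + 0.25·π_3
Solving with the normalization constraint gives π = (0.3038, 0.3115, 0.3846).
So the stationary probability of state 2 is 0.3846.

0.3846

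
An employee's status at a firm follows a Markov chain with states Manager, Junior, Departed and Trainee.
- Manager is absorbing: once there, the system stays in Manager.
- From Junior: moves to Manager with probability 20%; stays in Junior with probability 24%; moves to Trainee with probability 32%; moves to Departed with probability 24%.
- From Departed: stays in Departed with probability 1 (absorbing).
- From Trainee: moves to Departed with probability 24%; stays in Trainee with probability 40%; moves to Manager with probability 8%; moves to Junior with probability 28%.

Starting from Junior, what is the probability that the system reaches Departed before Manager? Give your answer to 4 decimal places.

Let h(s) be the probability of absorption at Departed starting from transient state s. Then h(Departed) = 1 and h(Manager) = 0. By first-step analysis:
h(Junior) = 0.2·0 + 0.24·h(Junior) + 0.24·1 + 0.32·h(Trainee)
h(Trainee) = 0.08·0 + 0.28·h(Junior) + 0.24·1 + 0.4·h(Trainee)
Solving: h(Junior) = 0.6026, h(Trainee) = 0.6812.
Starting from Junior, the probability is 0.6026.

0.6026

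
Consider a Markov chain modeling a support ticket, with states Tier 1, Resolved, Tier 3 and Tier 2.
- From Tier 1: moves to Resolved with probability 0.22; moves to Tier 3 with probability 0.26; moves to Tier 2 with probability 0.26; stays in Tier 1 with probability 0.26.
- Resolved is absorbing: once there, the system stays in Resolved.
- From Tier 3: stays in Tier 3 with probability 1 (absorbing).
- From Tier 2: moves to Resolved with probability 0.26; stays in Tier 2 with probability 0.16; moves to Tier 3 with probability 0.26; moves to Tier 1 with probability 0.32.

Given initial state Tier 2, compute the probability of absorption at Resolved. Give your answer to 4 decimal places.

Let h(s) be the probability of absorption at Resolved starting from transient state s. Then h(Resolved) = 1 and h(Tier 3) = 0. By first-step analysis:
h(Tier 1) = 0.26·h(Tier 1) + 0.22·1 + 0.26·0 + 0.26·h(Tier 2)
h(Tier 2) = 0.32·h(Tier 1) + 0.26·1 + 0.26·0 + 0.16·h(Tier 2)
Solving: h(Tier 1) = 0.4688, h(Tier 2) = 0.4881.
Starting from Tier 2, the probability is 0.4881.

0.4881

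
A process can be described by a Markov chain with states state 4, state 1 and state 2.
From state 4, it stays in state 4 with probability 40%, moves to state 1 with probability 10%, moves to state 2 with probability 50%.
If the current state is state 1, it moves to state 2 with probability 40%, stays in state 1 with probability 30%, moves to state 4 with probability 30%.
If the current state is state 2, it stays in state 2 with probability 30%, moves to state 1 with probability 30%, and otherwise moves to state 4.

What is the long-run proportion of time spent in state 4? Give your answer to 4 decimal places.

Let the stationary distribution be π with π = πP and π_1 + π_2 + π_3 = 1.
π_1 = 0.4·π_1 + 0.3·π_2 + 0.4·π_3
π_2 = 0.1·π_1 + 0.3·π_2 + 0.3·π_3
Solving with the normalization constraint gives π = (0.3776, 0.2245, 0.3980).
So the stationary probability of state 4 is 0.3776.

0.3776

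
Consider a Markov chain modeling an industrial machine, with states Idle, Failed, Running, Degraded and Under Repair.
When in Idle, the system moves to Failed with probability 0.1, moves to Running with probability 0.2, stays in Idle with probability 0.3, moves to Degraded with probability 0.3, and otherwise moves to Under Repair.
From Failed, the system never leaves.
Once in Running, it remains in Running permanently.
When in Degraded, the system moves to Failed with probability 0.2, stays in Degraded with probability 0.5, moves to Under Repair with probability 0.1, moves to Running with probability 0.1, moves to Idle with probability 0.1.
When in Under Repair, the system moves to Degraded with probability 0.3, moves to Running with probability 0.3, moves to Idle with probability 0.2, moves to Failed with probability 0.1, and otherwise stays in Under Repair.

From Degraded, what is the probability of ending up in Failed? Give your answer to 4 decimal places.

Let h(s) be the probability of absorption at Failed starting from transient state s. Then h(Failed) = 1 and h(Running) = 0. By first-step analysis:
h(Idle) = 0.3·h(Idle) + 0.1·1 + 0.2·0 + 0.3·h(Degraded) + 0.1·h(Under Repair)
h(Degraded) = 0.1·h(Idle) + 0.2·1 + 0.1·0 + 0.5·h(Degraded) + 0.1·h(Under Repair)
h(Under Repair) = 0.2·h(Idle) + 0.1·1 + 0.3·0 + 0.3·h(Degraded) + 0.1·h(Under Repair)
Solving: h(Idle) = 0.4435, h(Degraded) = 0.5685, h(Under Repair) = 0.3992.
Starting from Degraded, the probability is 0.5685.

0.5685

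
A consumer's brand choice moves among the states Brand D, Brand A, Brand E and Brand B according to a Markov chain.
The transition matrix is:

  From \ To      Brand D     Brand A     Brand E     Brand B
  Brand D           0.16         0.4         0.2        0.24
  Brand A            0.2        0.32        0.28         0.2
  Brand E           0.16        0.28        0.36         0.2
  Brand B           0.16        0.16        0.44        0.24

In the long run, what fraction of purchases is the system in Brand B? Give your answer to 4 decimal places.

0.2155

Let the stationary distribution be π with π = πP and π_1 + π_2 + π_3 + π_4 = 1.
π_1 = 0.16·π_1 + 0.2·π_2 + 0.16·π_3 + 0.16·π_4
π_2 = 0.4·π_1 + 0.32·π_2 + 0.28·π_3 + 0.16·π_4
π_3 = 0.2·π_1 + 0.28·π_2 + 0.36·π_3 + 0.44·π_4
Solving with the normalization constraint gives π = (0.1714, 0.2862, 0.3269, 0.2155).
So the stationary probability of Brand B is 0.2155.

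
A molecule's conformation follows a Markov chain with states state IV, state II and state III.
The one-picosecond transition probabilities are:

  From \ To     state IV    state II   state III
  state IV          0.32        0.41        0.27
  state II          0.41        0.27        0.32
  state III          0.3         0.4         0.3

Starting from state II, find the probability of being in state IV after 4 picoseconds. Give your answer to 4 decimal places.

0.3460

Propagate the distribution vector 4 picoseconds from state II.
After 0 picoseconds: (0.0000, 1.0000, 0.0000)
After 1 picosecond: (0.4100, 0.2700, 0.3200)
After 2 picoseconds: (0.3379, 0.3690, 0.2931)
After 3 picoseconds: (0.3473, 0.3554, 0.2972)
After 4 picoseconds: (0.3460, 0.3573, 0.2967)
P(in state IV after 4 picoseconds) = 0.3460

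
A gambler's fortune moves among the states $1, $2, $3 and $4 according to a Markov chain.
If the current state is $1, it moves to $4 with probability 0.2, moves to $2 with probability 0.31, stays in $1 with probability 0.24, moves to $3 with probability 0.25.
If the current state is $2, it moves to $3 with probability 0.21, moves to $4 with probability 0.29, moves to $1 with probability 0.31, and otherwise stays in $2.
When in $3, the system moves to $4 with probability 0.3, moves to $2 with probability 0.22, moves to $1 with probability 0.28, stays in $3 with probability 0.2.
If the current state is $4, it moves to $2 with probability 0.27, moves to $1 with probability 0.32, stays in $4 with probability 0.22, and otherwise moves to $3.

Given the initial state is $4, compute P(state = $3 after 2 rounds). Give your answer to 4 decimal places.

0.2165

Propagate the distribution vector 2 rounds from $4.
After 0 rounds: (0.0000, 0.0000, 0.0000, 1.0000)
After 1 round: (0.3200, 0.2700, 0.1900, 0.2200)
After 2 rounds: (0.2841, 0.2517, 0.2165, 0.2477)
P(in $3 after 2 rounds) = 0.2165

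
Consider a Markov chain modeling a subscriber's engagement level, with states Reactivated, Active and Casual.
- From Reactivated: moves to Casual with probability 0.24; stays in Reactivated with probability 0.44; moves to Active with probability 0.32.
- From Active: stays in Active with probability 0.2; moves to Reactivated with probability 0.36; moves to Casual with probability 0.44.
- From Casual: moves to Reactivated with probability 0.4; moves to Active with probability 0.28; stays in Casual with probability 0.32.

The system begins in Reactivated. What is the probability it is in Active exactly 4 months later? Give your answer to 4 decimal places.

Propagate the distribution vector 4 months from Reactivated.
After 0 months: (1.0000, 0.0000, 0.0000)
After 1 month: (0.4400, 0.3200, 0.2400)
After 2 months: (0.4048, 0.2720, 0.3232)
After 3 months: (0.4053, 0.2744, 0.3203)
After 4 months: (0.4052, 0.2743, 0.3205)
P(in Active after 4 months) = 0.2743

0.2743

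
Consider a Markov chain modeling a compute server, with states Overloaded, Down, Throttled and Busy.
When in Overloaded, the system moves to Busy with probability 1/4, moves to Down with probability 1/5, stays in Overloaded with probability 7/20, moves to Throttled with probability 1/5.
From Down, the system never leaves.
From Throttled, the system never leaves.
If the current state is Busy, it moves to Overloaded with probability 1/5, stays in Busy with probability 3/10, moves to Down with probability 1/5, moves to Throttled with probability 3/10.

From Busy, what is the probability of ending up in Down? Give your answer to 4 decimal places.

0.4198

Let h(s) be the probability of absorption at Down starting from transient state s. Then h(Down) = 1 and h(Throttled) = 0. By first-step analysis:
h(Overloaded) = 0.35·h(Overloaded) + 0.2·1 + 0.2·0 + 0.25·h(Busy)
h(Busy) = 0.2·h(Overloaded) + 0.2·1 + 0.3·0 + 0.3·h(Busy)
Solving: h(Overloaded) = 0.4691, h(Busy) = 0.4198.
Starting from Busy, the probability is 0.4198.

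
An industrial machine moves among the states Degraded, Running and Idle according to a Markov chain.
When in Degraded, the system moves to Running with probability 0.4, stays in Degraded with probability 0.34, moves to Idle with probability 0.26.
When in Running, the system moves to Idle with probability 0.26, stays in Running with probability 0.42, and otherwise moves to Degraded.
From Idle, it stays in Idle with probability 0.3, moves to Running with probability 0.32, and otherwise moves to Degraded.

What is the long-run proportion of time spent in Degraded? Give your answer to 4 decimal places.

Let the stationary distribution be π with π = πP and π_1 + π_2 + π_3 = 1.
π_1 = 0.34·π_1 + 0.32·π_2 + 0.38·π_3
π_2 = 0.4·π_1 + 0.42·π_2 + 0.32·π_3
Solving with the normalization constraint gives π = (0.3431, 0.3861, 0.2708).
So the stationary probability of Degraded is 0.3431.

0.3431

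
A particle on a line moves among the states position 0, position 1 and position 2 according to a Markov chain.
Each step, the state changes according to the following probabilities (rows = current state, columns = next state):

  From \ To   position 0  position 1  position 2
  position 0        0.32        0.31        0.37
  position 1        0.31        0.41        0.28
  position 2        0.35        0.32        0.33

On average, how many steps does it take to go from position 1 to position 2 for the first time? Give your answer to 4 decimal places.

3.2448

Let t(s) be the expected number of steps to first reach position 2 from state s, with t(position 2) = 0. Conditioning on the first step:
t(position 0) = 1 + 0.32·t(position 0) + 0.31·t(position 1)
t(position 1) = 1 + 0.31·t(position 0) + 0.41·t(position 1)
Solving: t(position 0) = 2.9499, t(position 1) = 3.2448.
Expected steps from position 1 to position 2: 3.2448.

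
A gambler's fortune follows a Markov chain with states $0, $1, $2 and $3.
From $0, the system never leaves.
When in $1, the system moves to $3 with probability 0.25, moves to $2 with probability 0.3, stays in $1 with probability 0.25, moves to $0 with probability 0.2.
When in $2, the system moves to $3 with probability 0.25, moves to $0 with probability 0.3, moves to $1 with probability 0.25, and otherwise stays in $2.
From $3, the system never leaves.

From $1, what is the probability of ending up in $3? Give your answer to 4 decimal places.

0.5238

Let h(s) be the probability of absorption at $3 starting from transient state s. Then h($3) = 1 and h($0) = 0. By first-step analysis:
h($1) = 0.2·0 + 0.25·h($1) + 0.3·h($2) + 0.25·1
h($2) = 0.3·0 + 0.25·h($1) + 0.2·h($2) + 0.25·1
Solving: h($1) = 0.5238, h($2) = 0.4762.
Starting from $1, the probability is 0.5238.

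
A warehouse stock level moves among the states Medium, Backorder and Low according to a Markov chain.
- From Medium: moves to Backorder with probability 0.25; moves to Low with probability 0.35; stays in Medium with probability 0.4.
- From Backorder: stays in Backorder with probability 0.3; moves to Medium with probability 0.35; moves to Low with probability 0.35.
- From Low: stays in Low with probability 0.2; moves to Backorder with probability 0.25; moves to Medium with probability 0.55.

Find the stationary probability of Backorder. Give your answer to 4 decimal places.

Let the stationary distribution be π with π = πP and π_1 + π_2 + π_3 = 1.
π_1 = 0.4·π_1 + 0.35·π_2 + 0.55·π_3
π_2 = 0.25·π_1 + 0.3·π_2 + 0.25·π_3
Solving with the normalization constraint gives π = (0.4325, 0.2632, 0.3043).
So the stationary probability of Backorder is 0.2632.

0.2632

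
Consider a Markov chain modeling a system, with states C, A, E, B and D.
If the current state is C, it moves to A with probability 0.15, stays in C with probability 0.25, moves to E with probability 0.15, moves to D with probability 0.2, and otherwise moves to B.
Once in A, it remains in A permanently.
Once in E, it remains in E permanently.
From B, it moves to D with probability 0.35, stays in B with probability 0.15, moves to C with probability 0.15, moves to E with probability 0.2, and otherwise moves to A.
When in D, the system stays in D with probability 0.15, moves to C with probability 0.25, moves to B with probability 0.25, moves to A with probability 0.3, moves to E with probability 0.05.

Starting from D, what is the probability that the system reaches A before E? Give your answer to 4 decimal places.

0.6846

Let h(s) be the probability of absorption at A starting from transient state s. Then h(A) = 1 and h(E) = 0. By first-step analysis:
h(C) = 0.25·h(C) + 0.15·1 + 0.15·0 + 0.25·h(B) + 0.2·h(D)
h(B) = 0.15·h(C) + 0.15·1 + 0.2·0 + 0.15·h(B) + 0.35·h(D)
h(D) = 0.25·h(C) + 0.3·1 + 0.05·0 + 0.25·h(B) + 0.15·h(D)
Solving: h(C) = 0.5688, h(B) = 0.5587, h(D) = 0.6846.
Starting from D, the probability is 0.6846.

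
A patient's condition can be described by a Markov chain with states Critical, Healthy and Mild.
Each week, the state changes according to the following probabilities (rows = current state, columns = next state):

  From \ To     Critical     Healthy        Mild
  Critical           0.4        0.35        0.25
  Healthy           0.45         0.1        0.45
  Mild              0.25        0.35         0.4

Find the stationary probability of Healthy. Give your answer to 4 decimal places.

0.2800

Let the stationary distribution be π with π = πP and π_1 + π_2 + π_3 = 1.
π_1 = 0.4·π_1 + 0.45·π_2 + 0.25·π_3
π_2 = 0.35·π_1 + 0.1·π_2 + 0.35·π_3
Solving with the normalization constraint gives π = (0.3600, 0.2800, 0.3600).
So the stationary probability of Healthy is 0.2800.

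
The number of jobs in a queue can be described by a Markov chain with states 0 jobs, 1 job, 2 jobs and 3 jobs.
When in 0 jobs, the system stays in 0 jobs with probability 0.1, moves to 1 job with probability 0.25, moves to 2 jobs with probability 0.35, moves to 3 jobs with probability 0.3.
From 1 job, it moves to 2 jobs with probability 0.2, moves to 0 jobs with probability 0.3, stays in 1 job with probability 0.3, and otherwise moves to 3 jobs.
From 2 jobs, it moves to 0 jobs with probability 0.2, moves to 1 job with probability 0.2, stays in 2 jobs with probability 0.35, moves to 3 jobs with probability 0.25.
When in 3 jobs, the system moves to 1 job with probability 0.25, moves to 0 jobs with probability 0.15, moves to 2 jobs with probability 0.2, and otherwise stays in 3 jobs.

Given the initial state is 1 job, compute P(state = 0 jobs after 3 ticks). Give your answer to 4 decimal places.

0.1925

Propagate the distribution vector 3 ticks from 1 job.
After 0 ticks: (0.0000, 1.0000, 0.0000, 0.0000)
After 1 tick: (0.3000, 0.3000, 0.2000, 0.2000)
After 2 ticks: (0.1900, 0.2550, 0.2750, 0.2800)
After 3 ticks: (0.1925, 0.2490, 0.2698, 0.2888)
P(in 0 jobs after 3 ticks) = 0.1925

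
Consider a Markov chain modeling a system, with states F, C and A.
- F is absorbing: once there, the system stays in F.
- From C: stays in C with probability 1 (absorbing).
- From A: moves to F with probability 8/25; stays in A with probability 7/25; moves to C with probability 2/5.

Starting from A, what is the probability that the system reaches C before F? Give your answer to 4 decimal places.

Let h(s) be the probability of absorption at C starting from transient state s. Then h(C) = 1 and h(F) = 0. By first-step analysis:
h(A) = 0.32·0 + 0.4·1 + 0.28·h(A)
Solving: h(A) = 0.5556.
Starting from A, the probability is 0.5556.

0.5556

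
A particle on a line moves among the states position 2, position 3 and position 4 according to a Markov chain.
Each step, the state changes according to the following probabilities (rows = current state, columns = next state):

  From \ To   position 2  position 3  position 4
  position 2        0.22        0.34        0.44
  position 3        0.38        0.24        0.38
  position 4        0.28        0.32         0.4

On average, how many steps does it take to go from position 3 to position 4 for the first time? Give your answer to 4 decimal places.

Let t(s) be the expected number of steps to first reach position 4 from state s, with t(position 4) = 0. Conditioning on the first step:
t(position 2) = 1 + 0.22·t(position 2) + 0.34·t(position 3)
t(position 3) = 1 + 0.38·t(position 2) + 0.24·t(position 3)
Solving: t(position 2) = 2.3727, t(position 3) = 2.5022.
Expected steps from position 3 to position 4: 2.5022.

2.5022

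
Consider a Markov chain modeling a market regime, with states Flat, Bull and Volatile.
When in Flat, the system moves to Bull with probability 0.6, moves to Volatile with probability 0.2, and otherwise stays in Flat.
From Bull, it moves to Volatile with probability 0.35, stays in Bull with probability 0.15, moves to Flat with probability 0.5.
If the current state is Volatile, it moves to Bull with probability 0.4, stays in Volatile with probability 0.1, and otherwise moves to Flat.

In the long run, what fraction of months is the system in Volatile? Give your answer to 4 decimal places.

Let the stationary distribution be π with π = πP and π_1 + π_2 + π_3 = 1.
π_1 = 0.2·π_1 + 0.5·π_2 + 0.5·π_3
π_2 = 0.6·π_1 + 0.15·π_2 + 0.4·π_3
Solving with the normalization constraint gives π = (0.3846, 0.3815, 0.2338).
So the stationary probability of Volatile is 0.2338.

0.2338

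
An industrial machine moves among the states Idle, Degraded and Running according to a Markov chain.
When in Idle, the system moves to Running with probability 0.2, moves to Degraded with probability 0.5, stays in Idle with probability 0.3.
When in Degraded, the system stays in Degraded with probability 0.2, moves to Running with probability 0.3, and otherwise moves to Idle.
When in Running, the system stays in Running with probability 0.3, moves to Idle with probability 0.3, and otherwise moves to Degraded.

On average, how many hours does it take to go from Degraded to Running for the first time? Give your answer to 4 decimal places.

Let t(s) be the expected number of hours to first reach Running from state s, with t(Running) = 0. Conditioning on the first hour:
t(Idle) = 1 + 0.3·t(Idle) + 0.5·t(Degraded)
t(Degraded) = 1 + 0.5·t(Idle) + 0.2·t(Degraded)
Solving: t(Idle) = 4.1935, t(Degraded) = 3.8710.
Expected hours from Degraded to Running: 3.8710.

3.8710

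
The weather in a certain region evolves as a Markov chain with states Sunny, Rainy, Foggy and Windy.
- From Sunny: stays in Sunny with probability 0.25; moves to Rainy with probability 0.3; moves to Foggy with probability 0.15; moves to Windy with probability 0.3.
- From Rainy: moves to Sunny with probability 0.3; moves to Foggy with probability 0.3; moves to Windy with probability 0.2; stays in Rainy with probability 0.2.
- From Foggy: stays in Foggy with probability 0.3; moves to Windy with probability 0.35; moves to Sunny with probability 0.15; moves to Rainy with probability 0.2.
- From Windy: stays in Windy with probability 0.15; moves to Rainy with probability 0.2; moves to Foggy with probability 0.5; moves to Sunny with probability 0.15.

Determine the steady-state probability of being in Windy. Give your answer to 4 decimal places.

0.2556

Let the stationary distribution be π with π = πP and π_1 + π_2 + π_3 + π_4 = 1.
π_1 = 0.25·π_1 + 0.3·π_2 + 0.15·π_3 + 0.15·π_4
π_2 = 0.3·π_1 + 0.2·π_2 + 0.2·π_3 + 0.2·π_4
π_3 = 0.15·π_1 + 0.3·π_2 + 0.3·π_3 + 0.5·π_4
Solving with the normalization constraint gives π = (0.2034, 0.2203, 0.3206, 0.2556).
So the stationary probability of Windy is 0.2556.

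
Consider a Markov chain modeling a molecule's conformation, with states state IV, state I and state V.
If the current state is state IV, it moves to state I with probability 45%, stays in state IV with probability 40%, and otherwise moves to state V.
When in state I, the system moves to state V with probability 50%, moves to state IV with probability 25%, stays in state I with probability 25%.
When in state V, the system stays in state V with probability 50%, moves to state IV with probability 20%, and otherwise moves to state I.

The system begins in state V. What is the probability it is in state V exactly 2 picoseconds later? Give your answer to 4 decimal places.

0.4300

Sum over the intermediate state after 1 picosecond:
P = P(state V→state IV)·P(state IV→state V) + P(state V→state I)·P(state I→state V) + P(state V→state V)·P(state V→state V)
  = 0.2×0.15 + 0.3×0.5 + 0.5×0.5
  = 0.0300 + 0.1500 + 0.2500 = 0.4300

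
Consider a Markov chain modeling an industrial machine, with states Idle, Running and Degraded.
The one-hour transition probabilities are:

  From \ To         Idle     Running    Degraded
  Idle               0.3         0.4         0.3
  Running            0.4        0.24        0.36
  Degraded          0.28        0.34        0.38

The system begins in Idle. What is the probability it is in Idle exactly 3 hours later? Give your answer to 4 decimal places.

Propagate the distribution vector 3 hours from Idle.
After 0 hours: (1.0000, 0.0000, 0.0000)
After 1 hour: (0.3000, 0.4000, 0.3000)
After 2 hours: (0.3340, 0.3180, 0.3480)
After 3 hours: (0.3248, 0.3282, 0.3469)
P(in Idle after 3 hours) = 0.3248

0.3248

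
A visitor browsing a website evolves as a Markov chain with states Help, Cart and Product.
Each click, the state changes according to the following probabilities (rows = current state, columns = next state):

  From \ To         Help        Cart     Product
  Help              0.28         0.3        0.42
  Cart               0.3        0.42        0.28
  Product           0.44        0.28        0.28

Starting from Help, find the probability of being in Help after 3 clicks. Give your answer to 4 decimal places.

Propagate the distribution vector 3 clicks from Help.
After 0 clicks: (1.0000, 0.0000, 0.0000)
After 1 click: (0.2800, 0.3000, 0.4200)
After 2 clicks: (0.3532, 0.3276, 0.3192)
After 3 clicks: (0.3376, 0.3329, 0.3294)
P(in Help after 3 clicks) = 0.3376

0.3376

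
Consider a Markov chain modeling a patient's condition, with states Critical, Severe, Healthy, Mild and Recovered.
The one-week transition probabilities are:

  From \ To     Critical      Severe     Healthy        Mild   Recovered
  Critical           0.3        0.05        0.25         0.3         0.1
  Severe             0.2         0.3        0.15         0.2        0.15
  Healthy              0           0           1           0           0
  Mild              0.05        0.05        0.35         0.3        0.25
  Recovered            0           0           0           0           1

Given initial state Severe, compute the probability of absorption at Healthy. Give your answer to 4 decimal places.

0.5675

Let h(s) be the probability of absorption at Healthy starting from transient state s. Then h(Healthy) = 1 and h(Recovered) = 0. By first-step analysis:
h(Critical) = 0.3·h(Critical) + 0.05·h(Severe) + 0.25·1 + 0.3·h(Mild) + 0.1·0
h(Severe) = 0.2·h(Critical) + 0.3·h(Severe) + 0.15·1 + 0.2·h(Mild) + 0.15·0
h(Mild) = 0.05·h(Critical) + 0.05·h(Severe) + 0.35·1 + 0.3·h(Mild) + 0.25·0
Solving: h(Critical) = 0.6492, h(Severe) = 0.5675, h(Mild) = 0.5869.
Starting from Severe, the probability is 0.5675.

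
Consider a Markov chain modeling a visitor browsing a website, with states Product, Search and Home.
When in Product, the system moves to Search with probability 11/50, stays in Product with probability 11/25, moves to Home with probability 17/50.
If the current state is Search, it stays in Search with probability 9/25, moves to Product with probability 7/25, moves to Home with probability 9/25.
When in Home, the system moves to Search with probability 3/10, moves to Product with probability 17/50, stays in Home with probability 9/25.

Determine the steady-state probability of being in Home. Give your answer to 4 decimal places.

Let the stationary distribution be π with π = πP and π_1 + π_2 + π_3 = 1.
π_1 = 0.44·π_1 + 0.28·π_2 + 0.34·π_3
π_2 = 0.22·π_1 + 0.36·π_2 + 0.3·π_3
Solving with the normalization constraint gives π = (0.3585, 0.2886, 0.3528).
So the stationary probability of Home is 0.3528.

0.3528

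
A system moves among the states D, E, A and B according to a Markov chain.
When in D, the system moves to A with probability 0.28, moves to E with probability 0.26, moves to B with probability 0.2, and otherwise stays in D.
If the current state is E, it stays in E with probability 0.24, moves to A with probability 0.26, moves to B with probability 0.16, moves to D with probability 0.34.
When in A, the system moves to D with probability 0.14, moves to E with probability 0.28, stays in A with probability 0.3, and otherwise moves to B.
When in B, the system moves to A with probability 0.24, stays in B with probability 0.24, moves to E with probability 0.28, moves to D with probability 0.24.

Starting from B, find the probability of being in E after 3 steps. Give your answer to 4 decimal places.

Propagate the distribution vector 3 steps from B.
After 0 steps: (0.0000, 0.0000, 0.0000, 1.0000)
After 1 step: (0.2400, 0.2800, 0.2400, 0.2400)
After 2 steps: (0.2488, 0.2640, 0.2696, 0.2176)
After 3 steps: (0.2444, 0.2645, 0.2714, 0.2197)
P(in E after 3 steps) = 0.2645

0.2645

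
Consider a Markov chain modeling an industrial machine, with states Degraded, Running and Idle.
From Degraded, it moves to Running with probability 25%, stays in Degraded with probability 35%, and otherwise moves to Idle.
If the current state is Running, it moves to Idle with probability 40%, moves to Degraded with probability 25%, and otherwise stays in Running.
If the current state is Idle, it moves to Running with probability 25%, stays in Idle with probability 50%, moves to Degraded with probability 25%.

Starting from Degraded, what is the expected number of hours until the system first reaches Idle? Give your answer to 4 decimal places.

2.5000

Let t(s) be the expected number of hours to first reach Idle from state s, with t(Idle) = 0. Conditioning on the first hour:
t(Degraded) = 1 + 0.35·t(Degraded) + 0.25·t(Running)
t(Running) = 1 + 0.25·t(Degraded) + 0.35·t(Running)
Solving: t(Degraded) = 2.5000, t(Running) = 2.5000.
Expected hours from Degraded to Idle: 2.5000.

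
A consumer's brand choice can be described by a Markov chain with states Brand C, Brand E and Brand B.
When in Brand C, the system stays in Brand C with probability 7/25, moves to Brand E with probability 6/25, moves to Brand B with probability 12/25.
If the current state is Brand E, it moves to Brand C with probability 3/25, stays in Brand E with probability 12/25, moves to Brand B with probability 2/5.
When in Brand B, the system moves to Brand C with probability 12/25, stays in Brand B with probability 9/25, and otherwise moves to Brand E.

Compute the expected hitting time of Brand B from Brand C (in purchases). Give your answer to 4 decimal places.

2.1991

Let t(s) be the expected number of purchases to first reach Brand B from state s, with t(Brand B) = 0. Conditioning on the first purchase:
t(Brand C) = 1 + 0.28·t(Brand C) + 0.24·t(Brand E)
t(Brand E) = 1 + 0.12·t(Brand C) + 0.48·t(Brand E)
Solving: t(Brand C) = 2.1991, t(Brand E) = 2.4306.
Expected purchases from Brand C to Brand B: 2.1991.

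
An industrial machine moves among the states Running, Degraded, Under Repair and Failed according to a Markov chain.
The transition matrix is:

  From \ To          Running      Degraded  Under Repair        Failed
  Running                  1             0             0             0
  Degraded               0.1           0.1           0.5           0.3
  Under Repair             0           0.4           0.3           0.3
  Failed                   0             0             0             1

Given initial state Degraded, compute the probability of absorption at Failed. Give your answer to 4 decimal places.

Let h(s) be the probability of absorption at Failed starting from transient state s. Then h(Failed) = 1 and h(Running) = 0. By first-step analysis:
h(Degraded) = 0.1·0 + 0.1·h(Degraded) + 0.5·h(Under Repair) + 0.3·1
h(Under Repair) = 0.4·h(Degraded) + 0.3·h(Under Repair) + 0.3·1
Solving: h(Degraded) = 0.8372, h(Under Repair) = 0.9070.
Starting from Degraded, the probability is 0.8372.

0.8372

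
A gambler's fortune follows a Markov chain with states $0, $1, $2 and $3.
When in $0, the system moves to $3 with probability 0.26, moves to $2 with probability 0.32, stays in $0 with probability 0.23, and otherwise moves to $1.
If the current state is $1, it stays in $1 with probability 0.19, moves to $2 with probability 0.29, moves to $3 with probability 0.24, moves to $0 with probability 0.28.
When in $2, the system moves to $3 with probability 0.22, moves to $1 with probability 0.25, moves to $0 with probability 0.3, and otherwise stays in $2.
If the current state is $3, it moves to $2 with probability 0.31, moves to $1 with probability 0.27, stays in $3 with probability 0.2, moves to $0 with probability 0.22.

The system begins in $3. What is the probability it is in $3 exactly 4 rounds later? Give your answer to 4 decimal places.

0.2302

Propagate the distribution vector 4 rounds from $3.
After 0 rounds: (0.0000, 0.0000, 0.0000, 1.0000)
After 1 round: (0.2200, 0.2700, 0.3100, 0.2000)
After 2 rounds: (0.2632, 0.2246, 0.2820, 0.2302)
After 3 rounds: (0.2587, 0.2253, 0.2856, 0.2304)
After 4 rounds: (0.2590, 0.2256, 0.2852, 0.2302)
P(in $3 after 4 rounds) = 0.2302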